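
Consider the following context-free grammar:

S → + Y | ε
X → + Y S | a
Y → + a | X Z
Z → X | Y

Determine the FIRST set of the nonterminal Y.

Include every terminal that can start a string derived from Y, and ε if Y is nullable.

We compute FIRST(Y) using the standard algorithm.
FIRST(S) = {+, ε}
FIRST(X) = {+, a}
FIRST(Y) = {+, a}
FIRST(Z) = {+, a}
Therefore, FIRST(Y) = {+, a}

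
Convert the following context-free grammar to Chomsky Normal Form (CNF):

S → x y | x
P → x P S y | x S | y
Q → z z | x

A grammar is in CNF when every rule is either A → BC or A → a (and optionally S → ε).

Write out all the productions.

TX → x; TY → y; S → x; P → y; TZ → z; Q → x; S → TX TY; P → TX X0; X0 → P X1; X1 → S TY; P → TX S; Q → TZ TZ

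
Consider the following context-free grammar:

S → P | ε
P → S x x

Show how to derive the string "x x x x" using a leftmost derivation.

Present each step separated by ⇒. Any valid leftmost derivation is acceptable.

S ⇒ P ⇒ S x x ⇒ P x x ⇒ S x x x x ⇒ x x x x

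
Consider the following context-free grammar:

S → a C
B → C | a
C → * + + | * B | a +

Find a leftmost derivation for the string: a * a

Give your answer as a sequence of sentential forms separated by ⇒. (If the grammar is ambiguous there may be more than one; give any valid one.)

S ⇒ a C ⇒ a * B ⇒ a * a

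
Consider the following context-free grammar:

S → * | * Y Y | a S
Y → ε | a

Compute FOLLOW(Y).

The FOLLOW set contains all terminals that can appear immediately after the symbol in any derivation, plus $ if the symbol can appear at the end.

We compute FOLLOW(Y) using the standard algorithm.
FOLLOW(S) starts with {$}.
FIRST(S) = {*, a}
FIRST(Y) = {a, ε}
FOLLOW(S) = {$}
FOLLOW(Y) = {$, a}
Therefore, FOLLOW(Y) = {$, a}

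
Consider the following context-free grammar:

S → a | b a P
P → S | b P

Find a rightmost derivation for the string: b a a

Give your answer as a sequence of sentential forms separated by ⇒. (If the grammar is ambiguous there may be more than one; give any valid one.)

S ⇒ b a P ⇒ b a S ⇒ b a a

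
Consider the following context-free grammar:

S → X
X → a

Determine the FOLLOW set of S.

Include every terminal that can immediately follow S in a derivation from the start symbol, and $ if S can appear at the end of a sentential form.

We compute FOLLOW(S) using the standard algorithm.
FOLLOW(S) starts with {$}.
FIRST(S) = {a}
FIRST(X) = {a}
FOLLOW(S) = {$}
FOLLOW(X) = {$}
Therefore, FOLLOW(S) = {$}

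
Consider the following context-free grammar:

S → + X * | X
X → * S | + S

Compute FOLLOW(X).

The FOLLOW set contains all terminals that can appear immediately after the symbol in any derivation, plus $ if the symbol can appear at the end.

We compute FOLLOW(X) using the standard algorithm.
FOLLOW(S) starts with {$}.
FIRST(S) = {*, +}
FIRST(X) = {*, +}
FOLLOW(S) = {$, *}
FOLLOW(X) = {$, *}
Therefore, FOLLOW(X) = {$, *}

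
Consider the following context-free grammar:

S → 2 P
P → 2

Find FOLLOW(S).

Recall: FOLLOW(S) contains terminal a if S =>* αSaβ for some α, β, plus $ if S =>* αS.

We compute FOLLOW(S) using the standard algorithm.
FOLLOW(S) starts with {$}.
FIRST(P) = {2}
FIRST(S) = {2}
FOLLOW(P) = {$}
FOLLOW(S) = {$}
Therefore, FOLLOW(S) = {$}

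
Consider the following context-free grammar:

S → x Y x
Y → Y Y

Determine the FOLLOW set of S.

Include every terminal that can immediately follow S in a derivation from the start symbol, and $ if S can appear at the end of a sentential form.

We compute FOLLOW(S) using the standard algorithm.
FOLLOW(S) starts with {$}.
FIRST(S) = {x}
FIRST(Y) = {}
FOLLOW(S) = {$}
FOLLOW(Y) = {x}
Therefore, FOLLOW(S) = {$}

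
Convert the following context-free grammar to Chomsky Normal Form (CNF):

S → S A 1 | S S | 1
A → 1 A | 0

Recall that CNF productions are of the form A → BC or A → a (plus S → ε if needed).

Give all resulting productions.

T1 → 1; S → 1; A → 0; S → S X0; X0 → A T1; S → S S; A → T1 A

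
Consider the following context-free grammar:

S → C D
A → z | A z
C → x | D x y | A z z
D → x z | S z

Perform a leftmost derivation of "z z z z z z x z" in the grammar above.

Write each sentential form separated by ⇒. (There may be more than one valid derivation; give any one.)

S ⇒ C D ⇒ A z z D ⇒ A z z z D ⇒ A z z z z D ⇒ A z z z z z D ⇒ z z z z z z D ⇒ z z z z z z x z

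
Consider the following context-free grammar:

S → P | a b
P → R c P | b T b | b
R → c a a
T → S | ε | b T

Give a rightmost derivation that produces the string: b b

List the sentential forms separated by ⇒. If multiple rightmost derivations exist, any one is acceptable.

S ⇒ P ⇒ b T b ⇒ b b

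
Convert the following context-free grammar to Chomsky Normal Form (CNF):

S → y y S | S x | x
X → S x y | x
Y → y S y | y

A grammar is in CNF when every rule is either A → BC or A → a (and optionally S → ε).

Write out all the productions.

TY → y; TX → x; S → x; X → x; Y → y; S → TY X0; X0 → TY S; S → S TX; X → S X1; X1 → TX TY; Y → TY X2; X2 → S TY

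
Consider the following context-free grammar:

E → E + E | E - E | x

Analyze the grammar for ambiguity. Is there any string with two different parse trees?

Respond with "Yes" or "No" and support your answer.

Yes - the string 'x - x - x + x + x' has two distinct parse trees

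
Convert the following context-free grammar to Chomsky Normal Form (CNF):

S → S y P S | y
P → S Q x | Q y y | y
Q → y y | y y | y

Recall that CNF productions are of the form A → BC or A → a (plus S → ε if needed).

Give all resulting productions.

TY → y; S → y; TX → x; P → y; Q → y; S → S X0; X0 → TY X1; X1 → P S; P → S X2; X2 → Q TX; P → Q X3; X3 → TY TY; Q → TY TY; Q → TY TY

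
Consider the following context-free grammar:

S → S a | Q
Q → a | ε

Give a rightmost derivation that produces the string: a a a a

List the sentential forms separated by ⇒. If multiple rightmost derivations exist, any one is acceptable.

S ⇒ S a ⇒ S a a ⇒ S a a a ⇒ Q a a a ⇒ a a a a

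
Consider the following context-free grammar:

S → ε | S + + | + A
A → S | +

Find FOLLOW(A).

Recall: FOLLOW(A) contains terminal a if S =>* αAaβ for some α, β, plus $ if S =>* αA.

We compute FOLLOW(A) using the standard algorithm.
FOLLOW(S) starts with {$}.
FIRST(A) = {+, ε}
FIRST(S) = {+, ε}
FOLLOW(A) = {$, +}
FOLLOW(S) = {$, +}
Therefore, FOLLOW(A) = {$, +}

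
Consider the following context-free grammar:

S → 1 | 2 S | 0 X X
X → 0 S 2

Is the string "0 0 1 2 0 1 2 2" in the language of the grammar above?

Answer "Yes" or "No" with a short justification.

No - no valid derivation exists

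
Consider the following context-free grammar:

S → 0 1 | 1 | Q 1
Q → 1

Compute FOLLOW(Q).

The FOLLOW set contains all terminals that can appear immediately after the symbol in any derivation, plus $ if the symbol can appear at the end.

We compute FOLLOW(Q) using the standard algorithm.
FOLLOW(S) starts with {$}.
FIRST(Q) = {1}
FIRST(S) = {0, 1}
FOLLOW(Q) = {1}
FOLLOW(S) = {$}
Therefore, FOLLOW(Q) = {1}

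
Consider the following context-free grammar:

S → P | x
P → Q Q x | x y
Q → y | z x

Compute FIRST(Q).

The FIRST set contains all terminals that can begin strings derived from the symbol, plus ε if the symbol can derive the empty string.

We compute FIRST(Q) using the standard algorithm.
FIRST(P) = {x, y, z}
FIRST(Q) = {y, z}
FIRST(S) = {x, y, z}
Therefore, FIRST(Q) = {y, z}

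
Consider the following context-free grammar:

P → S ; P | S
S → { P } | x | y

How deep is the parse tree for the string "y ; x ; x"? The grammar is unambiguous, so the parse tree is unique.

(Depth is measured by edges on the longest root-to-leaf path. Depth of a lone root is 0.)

4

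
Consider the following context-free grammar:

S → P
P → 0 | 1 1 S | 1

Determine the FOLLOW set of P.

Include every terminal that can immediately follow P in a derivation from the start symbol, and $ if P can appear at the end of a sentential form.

We compute FOLLOW(P) using the standard algorithm.
FOLLOW(S) starts with {$}.
FIRST(P) = {0, 1}
FIRST(S) = {0, 1}
FOLLOW(P) = {$}
FOLLOW(S) = {$}
Therefore, FOLLOW(P) = {$}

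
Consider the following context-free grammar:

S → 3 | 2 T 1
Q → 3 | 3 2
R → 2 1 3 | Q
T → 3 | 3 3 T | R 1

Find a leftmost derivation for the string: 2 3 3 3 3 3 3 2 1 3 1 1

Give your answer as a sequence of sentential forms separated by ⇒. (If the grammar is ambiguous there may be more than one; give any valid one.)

S ⇒ 2 T 1 ⇒ 2 3 3 T 1 ⇒ 2 3 3 3 3 T 1 ⇒ 2 3 3 3 3 3 3 T 1 ⇒ 2 3 3 3 3 3 3 R 1 1 ⇒ 2 3 3 3 3 3 3 2 1 3 1 1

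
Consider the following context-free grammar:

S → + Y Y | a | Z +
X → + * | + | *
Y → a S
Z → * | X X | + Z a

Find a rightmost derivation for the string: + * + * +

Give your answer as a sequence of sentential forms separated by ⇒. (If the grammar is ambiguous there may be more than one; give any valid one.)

S ⇒ Z + ⇒ X X + ⇒ X + * + ⇒ + * + * +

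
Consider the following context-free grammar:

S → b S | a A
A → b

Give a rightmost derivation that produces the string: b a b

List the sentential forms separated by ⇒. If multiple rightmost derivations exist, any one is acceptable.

S ⇒ b S ⇒ b a A ⇒ b a b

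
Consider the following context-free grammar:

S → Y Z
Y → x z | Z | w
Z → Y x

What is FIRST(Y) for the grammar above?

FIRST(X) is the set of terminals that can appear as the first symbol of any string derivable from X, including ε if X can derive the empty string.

We compute FIRST(Y) using the standard algorithm.
FIRST(S) = {w, x}
FIRST(Y) = {w, x}
FIRST(Z) = {w, x}
Therefore, FIRST(Y) = {w, x}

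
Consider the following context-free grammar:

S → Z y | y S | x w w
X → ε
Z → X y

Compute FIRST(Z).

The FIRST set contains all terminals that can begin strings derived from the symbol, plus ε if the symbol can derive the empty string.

We compute FIRST(Z) using the standard algorithm.
FIRST(S) = {x, y}
FIRST(X) = {ε}
FIRST(Z) = {y}
Therefore, FIRST(Z) = {y}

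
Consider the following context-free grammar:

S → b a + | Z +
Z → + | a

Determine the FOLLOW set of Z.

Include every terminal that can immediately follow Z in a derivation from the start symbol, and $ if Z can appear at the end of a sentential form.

We compute FOLLOW(Z) using the standard algorithm.
FOLLOW(S) starts with {$}.
FIRST(S) = {+, a, b}
FIRST(Z) = {+, a}
FOLLOW(S) = {$}
FOLLOW(Z) = {+}
Therefore, FOLLOW(Z) = {+}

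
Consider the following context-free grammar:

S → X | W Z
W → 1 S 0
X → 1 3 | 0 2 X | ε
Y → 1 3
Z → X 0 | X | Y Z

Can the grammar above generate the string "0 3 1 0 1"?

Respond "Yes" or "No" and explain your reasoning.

No - no valid derivation exists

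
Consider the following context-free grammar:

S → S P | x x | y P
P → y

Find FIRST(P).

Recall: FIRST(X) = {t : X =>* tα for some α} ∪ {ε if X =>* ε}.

We compute FIRST(P) using the standard algorithm.
FIRST(P) = {y}
FIRST(S) = {x, y}
Therefore, FIRST(P) = {y}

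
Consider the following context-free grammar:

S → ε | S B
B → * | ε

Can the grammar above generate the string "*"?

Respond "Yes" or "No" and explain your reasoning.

Yes - a valid derivation exists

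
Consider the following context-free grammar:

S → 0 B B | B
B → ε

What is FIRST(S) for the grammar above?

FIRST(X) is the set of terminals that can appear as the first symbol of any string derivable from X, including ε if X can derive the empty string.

We compute FIRST(S) using the standard algorithm.
FIRST(B) = {ε}
FIRST(S) = {0, ε}
Therefore, FIRST(S) = {0, ε}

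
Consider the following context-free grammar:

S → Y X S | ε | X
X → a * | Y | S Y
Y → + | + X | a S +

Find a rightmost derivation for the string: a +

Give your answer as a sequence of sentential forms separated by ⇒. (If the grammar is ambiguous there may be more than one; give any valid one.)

S ⇒ X ⇒ Y ⇒ a S + ⇒ a +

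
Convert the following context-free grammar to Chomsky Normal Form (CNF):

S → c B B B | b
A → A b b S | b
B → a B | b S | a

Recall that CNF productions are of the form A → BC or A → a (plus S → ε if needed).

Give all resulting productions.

TC → c; S → b; TB → b; A → b; TA → a; B → a; S → TC X0; X0 → B X1; X1 → B B; A → A X2; X2 → TB X3; X3 → TB S; B → TA B; B → TB S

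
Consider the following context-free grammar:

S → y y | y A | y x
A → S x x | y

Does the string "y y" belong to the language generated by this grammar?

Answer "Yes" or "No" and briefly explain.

Yes - a valid derivation exists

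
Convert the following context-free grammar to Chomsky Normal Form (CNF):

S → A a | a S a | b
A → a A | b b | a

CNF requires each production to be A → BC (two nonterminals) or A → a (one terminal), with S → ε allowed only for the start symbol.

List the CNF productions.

TA → a; S → b; TB → b; A → a; S → A TA; S → TA X0; X0 → S TA; A → TA A; A → TB TB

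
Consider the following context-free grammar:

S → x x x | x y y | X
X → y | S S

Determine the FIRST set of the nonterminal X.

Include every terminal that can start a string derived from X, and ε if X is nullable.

We compute FIRST(X) using the standard algorithm.
FIRST(S) = {x, y}
FIRST(X) = {x, y}
Therefore, FIRST(X) = {x, y}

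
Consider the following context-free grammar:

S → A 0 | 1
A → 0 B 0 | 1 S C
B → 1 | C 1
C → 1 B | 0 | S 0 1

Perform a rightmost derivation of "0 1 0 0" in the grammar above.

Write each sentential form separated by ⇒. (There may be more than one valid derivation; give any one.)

S ⇒ A 0 ⇒ 0 B 0 0 ⇒ 0 1 0 0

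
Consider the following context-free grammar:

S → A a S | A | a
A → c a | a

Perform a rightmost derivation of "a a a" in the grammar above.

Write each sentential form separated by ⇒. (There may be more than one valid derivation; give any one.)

S ⇒ A a S ⇒ A a a ⇒ a a a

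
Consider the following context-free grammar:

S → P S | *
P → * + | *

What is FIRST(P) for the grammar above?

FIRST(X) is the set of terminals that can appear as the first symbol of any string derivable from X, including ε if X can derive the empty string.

We compute FIRST(P) using the standard algorithm.
FIRST(P) = {*}
FIRST(S) = {*}
Therefore, FIRST(P) = {*}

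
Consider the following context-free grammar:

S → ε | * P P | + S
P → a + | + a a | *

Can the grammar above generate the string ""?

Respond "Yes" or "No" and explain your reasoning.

Yes - a valid derivation exists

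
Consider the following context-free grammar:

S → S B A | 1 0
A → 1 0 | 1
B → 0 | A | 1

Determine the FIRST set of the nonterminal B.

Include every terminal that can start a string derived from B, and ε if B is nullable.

We compute FIRST(B) using the standard algorithm.
FIRST(A) = {1}
FIRST(B) = {0, 1}
FIRST(S) = {1}
Therefore, FIRST(B) = {0, 1}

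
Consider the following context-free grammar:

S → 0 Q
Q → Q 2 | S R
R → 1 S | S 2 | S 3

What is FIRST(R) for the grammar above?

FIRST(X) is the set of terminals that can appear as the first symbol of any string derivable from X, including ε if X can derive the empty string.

We compute FIRST(R) using the standard algorithm.
FIRST(Q) = {0}
FIRST(R) = {0, 1}
FIRST(S) = {0}
Therefore, FIRST(R) = {0, 1}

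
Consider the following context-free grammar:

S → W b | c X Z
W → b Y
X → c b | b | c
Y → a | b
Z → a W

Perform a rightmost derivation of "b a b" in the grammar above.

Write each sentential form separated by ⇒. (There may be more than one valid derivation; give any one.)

S ⇒ W b ⇒ b Y b ⇒ b a b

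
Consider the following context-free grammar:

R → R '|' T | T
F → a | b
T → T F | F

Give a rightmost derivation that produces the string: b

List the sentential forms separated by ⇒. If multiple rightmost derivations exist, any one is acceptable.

R ⇒ T ⇒ F ⇒ b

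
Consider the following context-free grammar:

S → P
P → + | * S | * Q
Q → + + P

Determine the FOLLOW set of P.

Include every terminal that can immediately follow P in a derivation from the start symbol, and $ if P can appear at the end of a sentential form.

We compute FOLLOW(P) using the standard algorithm.
FOLLOW(S) starts with {$}.
FIRST(P) = {*, +}
FIRST(Q) = {+}
FIRST(S) = {*, +}
FOLLOW(P) = {$}
FOLLOW(Q) = {$}
FOLLOW(S) = {$}
Therefore, FOLLOW(P) = {$}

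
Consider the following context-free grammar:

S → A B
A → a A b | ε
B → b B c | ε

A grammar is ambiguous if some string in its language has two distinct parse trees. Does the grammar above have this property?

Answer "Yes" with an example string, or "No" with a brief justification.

No - the grammar is unambiguous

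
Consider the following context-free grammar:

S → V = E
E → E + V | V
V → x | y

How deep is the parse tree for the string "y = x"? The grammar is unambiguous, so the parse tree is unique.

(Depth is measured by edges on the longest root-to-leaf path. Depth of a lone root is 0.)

3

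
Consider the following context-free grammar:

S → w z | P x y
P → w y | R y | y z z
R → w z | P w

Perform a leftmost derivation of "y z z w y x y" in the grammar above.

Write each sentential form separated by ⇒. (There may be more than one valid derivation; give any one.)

S ⇒ P x y ⇒ R y x y ⇒ P w y x y ⇒ y z z w y x y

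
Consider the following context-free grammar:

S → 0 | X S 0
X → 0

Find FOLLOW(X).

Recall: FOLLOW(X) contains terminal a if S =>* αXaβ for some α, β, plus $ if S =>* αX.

We compute FOLLOW(X) using the standard algorithm.
FOLLOW(S) starts with {$}.
FIRST(S) = {0}
FIRST(X) = {0}
FOLLOW(S) = {$, 0}
FOLLOW(X) = {0}
Therefore, FOLLOW(X) = {0}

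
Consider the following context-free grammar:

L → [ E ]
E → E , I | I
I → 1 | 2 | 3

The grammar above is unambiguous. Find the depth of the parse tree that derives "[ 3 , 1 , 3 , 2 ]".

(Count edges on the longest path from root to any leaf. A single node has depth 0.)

6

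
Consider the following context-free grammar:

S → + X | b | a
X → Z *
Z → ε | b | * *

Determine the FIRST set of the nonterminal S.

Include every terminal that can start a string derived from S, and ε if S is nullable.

We compute FIRST(S) using the standard algorithm.
FIRST(S) = {+, a, b}
FIRST(X) = {*, b}
FIRST(Z) = {*, b, ε}
Therefore, FIRST(S) = {+, a, b}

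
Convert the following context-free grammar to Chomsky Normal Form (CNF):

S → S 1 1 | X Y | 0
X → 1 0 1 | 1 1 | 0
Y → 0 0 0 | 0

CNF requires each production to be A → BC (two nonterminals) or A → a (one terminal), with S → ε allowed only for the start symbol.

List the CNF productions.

T1 → 1; S → 0; T0 → 0; X → 0; Y → 0; S → S X0; X0 → T1 T1; S → X Y; X → T1 X1; X1 → T0 T1; X → T1 T1; Y → T0 X2; X2 → T0 T0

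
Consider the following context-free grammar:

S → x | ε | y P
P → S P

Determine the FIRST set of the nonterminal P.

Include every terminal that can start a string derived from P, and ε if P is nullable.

We compute FIRST(P) using the standard algorithm.
FIRST(P) = {x, y}
FIRST(S) = {x, y, ε}
Therefore, FIRST(P) = {x, y}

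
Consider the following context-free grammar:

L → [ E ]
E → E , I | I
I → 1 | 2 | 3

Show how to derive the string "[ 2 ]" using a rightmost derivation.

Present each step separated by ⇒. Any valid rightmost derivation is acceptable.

L ⇒ [ E ] ⇒ [ I ] ⇒ [ 2 ]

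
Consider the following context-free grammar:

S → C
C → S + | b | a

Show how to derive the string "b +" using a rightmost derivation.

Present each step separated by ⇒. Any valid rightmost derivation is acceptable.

S ⇒ C ⇒ S + ⇒ C + ⇒ b +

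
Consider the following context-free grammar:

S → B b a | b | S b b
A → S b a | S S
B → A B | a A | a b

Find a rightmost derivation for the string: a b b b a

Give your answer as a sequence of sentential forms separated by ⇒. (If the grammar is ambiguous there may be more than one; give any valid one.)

S ⇒ B b a ⇒ a A b a ⇒ a S S b a ⇒ a S b b a ⇒ a b b b a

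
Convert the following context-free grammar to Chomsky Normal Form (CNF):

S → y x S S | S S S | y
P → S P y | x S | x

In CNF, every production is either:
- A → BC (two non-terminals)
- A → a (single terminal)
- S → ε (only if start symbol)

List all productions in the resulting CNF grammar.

TY → y; TX → x; S → y; P → x; S → TY X0; X0 → TX X1; X1 → S S; S → S X2; X2 → S S; P → S X3; X3 → P TY; P → TX S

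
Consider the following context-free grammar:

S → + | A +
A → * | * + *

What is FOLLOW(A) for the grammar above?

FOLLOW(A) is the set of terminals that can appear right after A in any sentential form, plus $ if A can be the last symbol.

We compute FOLLOW(A) using the standard algorithm.
FOLLOW(S) starts with {$}.
FIRST(A) = {*}
FIRST(S) = {*, +}
FOLLOW(A) = {+}
FOLLOW(S) = {$}
Therefore, FOLLOW(A) = {+}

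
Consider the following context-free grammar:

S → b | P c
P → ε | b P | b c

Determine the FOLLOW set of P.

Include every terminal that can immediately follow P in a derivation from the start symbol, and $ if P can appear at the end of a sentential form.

We compute FOLLOW(P) using the standard algorithm.
FOLLOW(S) starts with {$}.
FIRST(P) = {b, ε}
FIRST(S) = {b, c}
FOLLOW(P) = {c}
FOLLOW(S) = {$}
Therefore, FOLLOW(P) = {c}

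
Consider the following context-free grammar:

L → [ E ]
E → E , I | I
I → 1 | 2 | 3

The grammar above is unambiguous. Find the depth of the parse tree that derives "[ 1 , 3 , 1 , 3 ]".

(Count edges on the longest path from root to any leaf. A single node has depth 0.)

6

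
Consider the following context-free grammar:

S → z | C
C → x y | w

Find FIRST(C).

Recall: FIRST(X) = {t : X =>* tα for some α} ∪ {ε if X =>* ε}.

We compute FIRST(C) using the standard algorithm.
FIRST(C) = {w, x}
FIRST(S) = {w, x, z}
Therefore, FIRST(C) = {w, x}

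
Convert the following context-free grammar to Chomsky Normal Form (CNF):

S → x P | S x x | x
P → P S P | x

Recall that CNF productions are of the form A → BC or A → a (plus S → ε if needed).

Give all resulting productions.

TX → x; S → x; P → x; S → TX P; S → S X0; X0 → TX TX; P → P X1; X1 → S P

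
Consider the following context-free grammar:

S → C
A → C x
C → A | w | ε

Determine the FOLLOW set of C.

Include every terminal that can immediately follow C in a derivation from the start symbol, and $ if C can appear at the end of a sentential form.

We compute FOLLOW(C) using the standard algorithm.
FOLLOW(S) starts with {$}.
FIRST(A) = {w, x}
FIRST(C) = {w, x, ε}
FIRST(S) = {w, x, ε}
FOLLOW(A) = {$, x}
FOLLOW(C) = {$, x}
FOLLOW(S) = {$}
Therefore, FOLLOW(C) = {$, x}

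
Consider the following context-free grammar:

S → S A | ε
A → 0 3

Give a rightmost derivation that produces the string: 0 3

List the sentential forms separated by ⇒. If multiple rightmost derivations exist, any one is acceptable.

S ⇒ S A ⇒ S 0 3 ⇒ 0 3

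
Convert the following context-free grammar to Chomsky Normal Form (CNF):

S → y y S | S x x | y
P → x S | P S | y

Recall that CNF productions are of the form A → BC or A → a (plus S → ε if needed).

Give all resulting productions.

TY → y; TX → x; S → y; P → y; S → TY X0; X0 → TY S; S → S X1; X1 → TX TX; P → TX S; P → P S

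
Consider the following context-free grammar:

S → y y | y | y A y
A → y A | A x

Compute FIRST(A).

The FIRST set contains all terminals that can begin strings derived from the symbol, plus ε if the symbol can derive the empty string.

We compute FIRST(A) using the standard algorithm.
FIRST(A) = {y}
FIRST(S) = {y}
Therefore, FIRST(A) = {y}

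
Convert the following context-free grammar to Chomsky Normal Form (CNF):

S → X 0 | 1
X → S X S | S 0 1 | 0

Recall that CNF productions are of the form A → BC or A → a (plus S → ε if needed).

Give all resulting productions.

T0 → 0; S → 1; T1 → 1; X → 0; S → X T0; X → S X0; X0 → X S; X → S X1; X1 → T0 T1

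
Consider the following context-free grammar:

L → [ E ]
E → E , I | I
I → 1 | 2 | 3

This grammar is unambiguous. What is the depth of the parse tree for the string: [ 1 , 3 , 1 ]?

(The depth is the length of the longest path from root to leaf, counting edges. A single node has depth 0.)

5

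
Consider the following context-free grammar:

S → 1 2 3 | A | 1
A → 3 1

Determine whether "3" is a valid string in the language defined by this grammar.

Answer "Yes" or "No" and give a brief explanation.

No - no valid derivation exists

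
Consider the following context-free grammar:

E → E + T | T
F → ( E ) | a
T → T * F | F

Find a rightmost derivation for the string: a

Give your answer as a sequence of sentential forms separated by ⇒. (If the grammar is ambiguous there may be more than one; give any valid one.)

E ⇒ T ⇒ F ⇒ a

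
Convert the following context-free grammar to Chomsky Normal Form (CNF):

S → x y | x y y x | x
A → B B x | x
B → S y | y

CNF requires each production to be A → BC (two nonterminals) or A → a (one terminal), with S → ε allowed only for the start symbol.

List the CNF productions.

TX → x; TY → y; S → x; A → x; B → y; S → TX TY; S → TX X0; X0 → TY X1; X1 → TY TX; A → B X2; X2 → B TX; B → S TY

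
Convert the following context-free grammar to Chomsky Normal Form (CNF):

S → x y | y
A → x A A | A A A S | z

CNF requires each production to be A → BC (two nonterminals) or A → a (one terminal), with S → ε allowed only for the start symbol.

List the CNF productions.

TX → x; TY → y; S → y; A → z; S → TX TY; A → TX X0; X0 → A A; A → A X1; X1 → A X2; X2 → A S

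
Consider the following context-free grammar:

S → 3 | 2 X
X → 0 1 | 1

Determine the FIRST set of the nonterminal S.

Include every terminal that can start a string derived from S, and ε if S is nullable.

We compute FIRST(S) using the standard algorithm.
FIRST(S) = {2, 3}
FIRST(X) = {0, 1}
Therefore, FIRST(S) = {2, 3}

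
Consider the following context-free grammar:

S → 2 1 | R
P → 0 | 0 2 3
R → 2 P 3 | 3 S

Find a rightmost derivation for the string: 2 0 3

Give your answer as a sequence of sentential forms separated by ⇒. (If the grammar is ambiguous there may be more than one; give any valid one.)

S ⇒ R ⇒ 2 P 3 ⇒ 2 0 3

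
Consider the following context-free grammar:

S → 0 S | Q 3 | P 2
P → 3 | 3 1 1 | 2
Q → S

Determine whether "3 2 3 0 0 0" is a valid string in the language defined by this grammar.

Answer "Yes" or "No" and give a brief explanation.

No - no valid derivation exists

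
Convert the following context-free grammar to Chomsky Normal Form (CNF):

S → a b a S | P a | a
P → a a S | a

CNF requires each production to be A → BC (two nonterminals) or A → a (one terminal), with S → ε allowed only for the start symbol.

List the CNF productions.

TA → a; TB → b; S → a; P → a; S → TA X0; X0 → TB X1; X1 → TA S; S → P TA; P → TA X2; X2 → TA S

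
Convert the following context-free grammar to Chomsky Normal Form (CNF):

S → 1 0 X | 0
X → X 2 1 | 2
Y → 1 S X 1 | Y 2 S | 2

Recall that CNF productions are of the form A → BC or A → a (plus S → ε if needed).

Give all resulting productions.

T1 → 1; T0 → 0; S → 0; T2 → 2; X → 2; Y → 2; S → T1 X0; X0 → T0 X; X → X X1; X1 → T2 T1; Y → T1 X2; X2 → S X3; X3 → X T1; Y → Y X4; X4 → T2 S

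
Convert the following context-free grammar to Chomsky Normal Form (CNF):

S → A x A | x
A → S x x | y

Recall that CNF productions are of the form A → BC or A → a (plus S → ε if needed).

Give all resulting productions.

TX → x; S → x; A → y; S → A X0; X0 → TX A; A → S X1; X1 → TX TX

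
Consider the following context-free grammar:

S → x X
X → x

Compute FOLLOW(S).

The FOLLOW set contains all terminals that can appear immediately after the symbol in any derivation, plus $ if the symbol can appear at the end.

We compute FOLLOW(S) using the standard algorithm.
FOLLOW(S) starts with {$}.
FIRST(S) = {x}
FIRST(X) = {x}
FOLLOW(S) = {$}
FOLLOW(X) = {$}
Therefore, FOLLOW(S) = {$}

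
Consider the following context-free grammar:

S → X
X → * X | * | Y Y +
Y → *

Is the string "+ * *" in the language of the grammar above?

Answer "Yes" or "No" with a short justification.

No - no valid derivation exists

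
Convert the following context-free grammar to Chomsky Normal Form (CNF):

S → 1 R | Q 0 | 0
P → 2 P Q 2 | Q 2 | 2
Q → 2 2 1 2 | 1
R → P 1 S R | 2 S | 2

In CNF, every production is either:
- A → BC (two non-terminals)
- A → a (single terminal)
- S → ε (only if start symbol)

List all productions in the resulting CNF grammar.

T1 → 1; T0 → 0; S → 0; T2 → 2; P → 2; Q → 1; R → 2; S → T1 R; S → Q T0; P → T2 X0; X0 → P X1; X1 → Q T2; P → Q T2; Q → T2 X2; X2 → T2 X3; X3 → T1 T2; R → P X4; X4 → T1 X5; X5 → S R; R → T2 S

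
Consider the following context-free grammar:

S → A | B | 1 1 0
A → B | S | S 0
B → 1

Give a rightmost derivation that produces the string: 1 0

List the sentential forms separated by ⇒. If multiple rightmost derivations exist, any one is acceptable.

S ⇒ A ⇒ S 0 ⇒ B 0 ⇒ 1 0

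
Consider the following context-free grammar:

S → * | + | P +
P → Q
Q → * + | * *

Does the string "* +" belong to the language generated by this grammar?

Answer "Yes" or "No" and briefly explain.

No - no valid derivation exists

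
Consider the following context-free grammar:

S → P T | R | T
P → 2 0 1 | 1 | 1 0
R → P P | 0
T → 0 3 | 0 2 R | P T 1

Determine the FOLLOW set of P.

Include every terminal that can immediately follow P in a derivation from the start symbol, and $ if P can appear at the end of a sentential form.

We compute FOLLOW(P) using the standard algorithm.
FOLLOW(S) starts with {$}.
FIRST(P) = {1, 2}
FIRST(R) = {0, 1, 2}
FIRST(S) = {0, 1, 2}
FIRST(T) = {0, 1, 2}
FOLLOW(P) = {$, 0, 1, 2}
FOLLOW(R) = {$, 1}
FOLLOW(S) = {$}
FOLLOW(T) = {$, 1}
Therefore, FOLLOW(P) = {$, 0, 1, 2}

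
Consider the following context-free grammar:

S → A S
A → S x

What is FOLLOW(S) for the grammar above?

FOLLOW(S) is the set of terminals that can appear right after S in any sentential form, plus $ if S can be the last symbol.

We compute FOLLOW(S) using the standard algorithm.
FOLLOW(S) starts with {$}.
FIRST(A) = {}
FIRST(S) = {}
FOLLOW(A) = {}
FOLLOW(S) = {$, x}
Therefore, FOLLOW(S) = {$, x}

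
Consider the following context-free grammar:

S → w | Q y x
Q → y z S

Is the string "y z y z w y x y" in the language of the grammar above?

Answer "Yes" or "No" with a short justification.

No - no valid derivation exists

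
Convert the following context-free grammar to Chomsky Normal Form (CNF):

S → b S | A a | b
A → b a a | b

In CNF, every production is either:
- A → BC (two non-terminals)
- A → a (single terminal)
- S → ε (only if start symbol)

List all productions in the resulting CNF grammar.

TB → b; TA → a; S → b; A → b; S → TB S; S → A TA; A → TB X0; X0 → TA TA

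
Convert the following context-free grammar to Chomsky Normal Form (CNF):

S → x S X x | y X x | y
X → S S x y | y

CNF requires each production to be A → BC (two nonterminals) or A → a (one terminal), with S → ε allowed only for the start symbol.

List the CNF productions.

TX → x; TY → y; S → y; X → y; S → TX X0; X0 → S X1; X1 → X TX; S → TY X2; X2 → X TX; X → S X3; X3 → S X4; X4 → TX TY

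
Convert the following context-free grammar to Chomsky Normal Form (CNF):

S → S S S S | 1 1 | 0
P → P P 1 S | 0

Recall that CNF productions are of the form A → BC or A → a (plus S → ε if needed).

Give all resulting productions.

T1 → 1; S → 0; P → 0; S → S X0; X0 → S X1; X1 → S S; S → T1 T1; P → P X2; X2 → P X3; X3 → T1 S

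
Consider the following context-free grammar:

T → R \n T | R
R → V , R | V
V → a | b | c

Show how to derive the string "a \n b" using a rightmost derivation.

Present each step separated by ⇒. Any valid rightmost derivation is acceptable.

T ⇒ R \n T ⇒ R \n R ⇒ R \n V ⇒ R \n b ⇒ V \n b ⇒ a \n b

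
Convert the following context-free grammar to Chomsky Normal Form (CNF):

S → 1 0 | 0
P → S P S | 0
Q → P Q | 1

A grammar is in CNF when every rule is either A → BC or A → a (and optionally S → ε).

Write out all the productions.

T1 → 1; T0 → 0; S → 0; P → 0; Q → 1; S → T1 T0; P → S X0; X0 → P S; Q → P Q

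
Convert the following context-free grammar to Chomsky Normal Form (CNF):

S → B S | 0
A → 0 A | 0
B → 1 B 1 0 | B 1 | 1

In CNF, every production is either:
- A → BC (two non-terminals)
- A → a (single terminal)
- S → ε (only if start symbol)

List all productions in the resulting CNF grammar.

S → 0; T0 → 0; A → 0; T1 → 1; B → 1; S → B S; A → T0 A; B → T1 X0; X0 → B X1; X1 → T1 T0; B → B T1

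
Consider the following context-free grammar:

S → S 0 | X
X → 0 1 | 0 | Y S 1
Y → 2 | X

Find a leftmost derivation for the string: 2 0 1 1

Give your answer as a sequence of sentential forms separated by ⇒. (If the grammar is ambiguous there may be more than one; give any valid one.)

S ⇒ X ⇒ Y S 1 ⇒ 2 S 1 ⇒ 2 X 1 ⇒ 2 0 1 1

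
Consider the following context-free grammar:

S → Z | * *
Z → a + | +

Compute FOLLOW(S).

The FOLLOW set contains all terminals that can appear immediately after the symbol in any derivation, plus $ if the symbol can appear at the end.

We compute FOLLOW(S) using the standard algorithm.
FOLLOW(S) starts with {$}.
FIRST(S) = {*, +, a}
FIRST(Z) = {+, a}
FOLLOW(S) = {$}
FOLLOW(Z) = {$}
Therefore, FOLLOW(S) = {$}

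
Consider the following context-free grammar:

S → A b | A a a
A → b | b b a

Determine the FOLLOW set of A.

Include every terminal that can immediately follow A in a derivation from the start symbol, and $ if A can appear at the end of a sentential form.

We compute FOLLOW(A) using the standard algorithm.
FOLLOW(S) starts with {$}.
FIRST(A) = {b}
FIRST(S) = {b}
FOLLOW(A) = {a, b}
FOLLOW(S) = {$}
Therefore, FOLLOW(A) = {a, b}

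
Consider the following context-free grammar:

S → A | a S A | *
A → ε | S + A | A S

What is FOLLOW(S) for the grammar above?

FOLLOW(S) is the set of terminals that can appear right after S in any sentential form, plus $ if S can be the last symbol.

We compute FOLLOW(S) using the standard algorithm.
FOLLOW(S) starts with {$}.
FIRST(A) = {*, +, a, ε}
FIRST(S) = {*, +, a, ε}
FOLLOW(A) = {$, *, +, a}
FOLLOW(S) = {$, *, +, a}
Therefore, FOLLOW(S) = {$, *, +, a}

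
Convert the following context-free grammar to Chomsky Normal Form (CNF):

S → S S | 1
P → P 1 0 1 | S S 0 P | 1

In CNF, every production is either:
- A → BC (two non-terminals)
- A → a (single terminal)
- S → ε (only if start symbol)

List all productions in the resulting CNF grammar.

S → 1; T1 → 1; T0 → 0; P → 1; S → S S; P → P X0; X0 → T1 X1; X1 → T0 T1; P → S X2; X2 → S X3; X3 → T0 P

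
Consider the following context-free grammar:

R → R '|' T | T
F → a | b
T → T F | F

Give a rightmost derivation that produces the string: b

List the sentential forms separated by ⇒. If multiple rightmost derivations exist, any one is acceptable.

R ⇒ T ⇒ F ⇒ b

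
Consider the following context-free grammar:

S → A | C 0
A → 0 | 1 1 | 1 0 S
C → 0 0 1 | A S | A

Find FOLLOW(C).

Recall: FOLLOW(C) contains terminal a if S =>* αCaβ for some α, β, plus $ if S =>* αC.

We compute FOLLOW(C) using the standard algorithm.
FOLLOW(S) starts with {$}.
FIRST(A) = {0, 1}
FIRST(C) = {0, 1}
FIRST(S) = {0, 1}
FOLLOW(A) = {$, 0, 1}
FOLLOW(C) = {0}
FOLLOW(S) = {$, 0, 1}
Therefore, FOLLOW(C) = {0}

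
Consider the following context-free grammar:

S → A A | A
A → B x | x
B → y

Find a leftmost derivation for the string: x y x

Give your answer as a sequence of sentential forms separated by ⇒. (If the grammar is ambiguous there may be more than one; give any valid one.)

S ⇒ A A ⇒ x A ⇒ x B x ⇒ x y x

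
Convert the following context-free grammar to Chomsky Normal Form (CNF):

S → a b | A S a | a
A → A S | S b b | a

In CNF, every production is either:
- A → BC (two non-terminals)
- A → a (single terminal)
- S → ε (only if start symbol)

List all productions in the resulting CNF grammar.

TA → a; TB → b; S → a; A → a; S → TA TB; S → A X0; X0 → S TA; A → A S; A → S X1; X1 → TB TB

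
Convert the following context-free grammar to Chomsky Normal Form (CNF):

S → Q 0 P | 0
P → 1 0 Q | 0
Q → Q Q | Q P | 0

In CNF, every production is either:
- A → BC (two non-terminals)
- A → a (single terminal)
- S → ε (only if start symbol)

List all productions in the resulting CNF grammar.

T0 → 0; S → 0; T1 → 1; P → 0; Q → 0; S → Q X0; X0 → T0 P; P → T1 X1; X1 → T0 Q; Q → Q Q; Q → Q P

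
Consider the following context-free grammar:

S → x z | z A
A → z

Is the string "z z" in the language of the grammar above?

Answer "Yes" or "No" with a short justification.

Yes - a valid derivation exists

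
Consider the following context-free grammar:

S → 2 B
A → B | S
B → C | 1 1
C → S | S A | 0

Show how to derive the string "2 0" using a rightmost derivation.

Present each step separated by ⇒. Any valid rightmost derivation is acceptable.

S ⇒ 2 B ⇒ 2 C ⇒ 2 0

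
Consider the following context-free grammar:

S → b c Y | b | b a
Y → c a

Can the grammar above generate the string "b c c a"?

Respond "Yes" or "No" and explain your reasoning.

Yes - a valid derivation exists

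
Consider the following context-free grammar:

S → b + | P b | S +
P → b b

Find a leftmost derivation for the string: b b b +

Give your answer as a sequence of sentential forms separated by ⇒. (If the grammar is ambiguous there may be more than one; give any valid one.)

S ⇒ S + ⇒ P b + ⇒ b b b +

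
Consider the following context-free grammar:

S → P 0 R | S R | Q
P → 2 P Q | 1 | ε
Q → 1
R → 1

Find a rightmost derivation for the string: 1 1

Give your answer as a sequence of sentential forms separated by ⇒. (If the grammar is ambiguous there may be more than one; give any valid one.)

S ⇒ S R ⇒ S 1 ⇒ Q 1 ⇒ 1 1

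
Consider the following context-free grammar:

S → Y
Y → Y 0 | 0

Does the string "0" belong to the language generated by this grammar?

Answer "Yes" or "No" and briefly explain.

Yes - a valid derivation exists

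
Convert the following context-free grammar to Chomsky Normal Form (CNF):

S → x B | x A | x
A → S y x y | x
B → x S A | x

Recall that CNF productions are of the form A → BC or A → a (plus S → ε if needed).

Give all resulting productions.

TX → x; S → x; TY → y; A → x; B → x; S → TX B; S → TX A; A → S X0; X0 → TY X1; X1 → TX TY; B → TX X2; X2 → S A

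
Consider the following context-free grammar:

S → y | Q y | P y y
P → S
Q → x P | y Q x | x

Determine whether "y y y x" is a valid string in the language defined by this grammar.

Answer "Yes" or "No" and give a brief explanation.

No - no valid derivation exists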